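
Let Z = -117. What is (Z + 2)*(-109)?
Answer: 12535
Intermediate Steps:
(Z + 2)*(-109) = (-117 + 2)*(-109) = -115*(-109) = 12535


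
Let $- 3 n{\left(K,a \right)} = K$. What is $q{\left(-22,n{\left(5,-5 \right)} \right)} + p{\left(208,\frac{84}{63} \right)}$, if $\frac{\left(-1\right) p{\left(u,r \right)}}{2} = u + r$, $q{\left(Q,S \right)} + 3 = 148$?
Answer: $- \frac{821}{3} \approx -273.67$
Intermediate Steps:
$n{\left(K,a \right)} = - \frac{K}{3}$
$q{\left(Q,S \right)} = 145$ ($q{\left(Q,S \right)} = -3 + 148 = 145$)
$p{\left(u,r \right)} = - 2 r - 2 u$ ($p{\left(u,r \right)} = - 2 \left(u + r\right) = - 2 \left(r + u\right) = - 2 r - 2 u$)
$q{\left(-22,n{\left(5,-5 \right)} \right)} + p{\left(208,\frac{84}{63} \right)} = 145 - \left(416 + 2 \cdot \frac{84}{63}\right) = 145 - \left(416 + 2 \cdot 84 \cdot \frac{1}{63}\right) = 145 - \frac{1256}{3} = - \frac{821}{3}$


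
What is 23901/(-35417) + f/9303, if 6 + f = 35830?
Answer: 1046427605/329484351 ≈ 3.1760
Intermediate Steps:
f = 35824 (f = -6 + 35830 = 35824)
23901/(-35417) + f/9303 = 23901/(-35417) + 35824/9303 = 23901*(-1/35417) + 35824*(1/9303) = -23901/35417 + 35824/9303 = 1046427605/329484351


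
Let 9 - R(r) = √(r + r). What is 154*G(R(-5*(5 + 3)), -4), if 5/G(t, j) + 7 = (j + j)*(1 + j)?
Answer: 770/17 ≈ 45.294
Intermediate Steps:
R(r) = 9 - √2*√r (R(r) = 9 - √(r + r) = 9 - √(2*r) = 9 - √2*√r)
G(t, j) = 5/(-7 + 2*j*(1 + j)) (G(t, j) = 5/(-7 + (j + j)*(1 + j)) = 5/(-7 + (2*j)*(1 + j)) = 5/(-7 + 2*j*(1 + j)))
154*G(R(-5*(5 + 3)), -4) = 154*(5/(-7 + 2*(-4) + 2*(-4)²)) = 154*(5/(-7 - 8 + 2*16)) = 154*(5/(-7 - 8 + 32)) = 154*(5/17) = 770/17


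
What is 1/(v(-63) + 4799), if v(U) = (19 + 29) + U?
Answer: 1/4784 ≈ 0.00020903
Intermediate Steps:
v(U) = 48 + U
1/(v(-63) + 4799) = 1/((48 - 63) + 4799) = 1/(-15 + 4799) = 1/4784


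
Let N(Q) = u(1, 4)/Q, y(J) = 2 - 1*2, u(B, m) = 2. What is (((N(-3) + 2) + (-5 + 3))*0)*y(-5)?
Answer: 0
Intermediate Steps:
y(J) = 0 (y(J) = 2 - 2 = 0)
N(Q) = 2/Q
(((N(-3) + 2) + (-5 + 3))*0)*y(-5) = (((2/(-3) + 2) + (-5 + 3))*0)*0 = (((2*(-1/3) + 2) - 2)*0)*0 = (((-2/3 + 2) - 2)*0)*0 = ((4/3 - 2)*0)*0 = -2/3*0*0 = 0*0 = 0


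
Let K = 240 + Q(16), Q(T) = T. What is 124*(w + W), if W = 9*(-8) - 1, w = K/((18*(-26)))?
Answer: -1067020/117 ≈ -9119.8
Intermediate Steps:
K = 256 (K = 240 + 16 = 256)
w = -64/117 (w = 256/((18*(-26))) = 256/(-468) = 256*(-1/468) = -64/117 ≈ -0.54701)
W = -73 (W = -72 - 1 = -73)
124*(w + W) = 124*(-64/117 - 73) = 124*(-8605/117) = -1067020/117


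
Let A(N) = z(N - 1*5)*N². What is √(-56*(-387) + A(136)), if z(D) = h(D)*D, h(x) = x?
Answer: 2*√79357882 ≈ 17817.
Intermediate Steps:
z(D) = D² (z(D) = D*D = D²)
A(N) = N²*(-5 + N)² (A(N) = (N - 1*5)²*N² = (N - 5)²*N² = (-5 + N)²*N² = N²*(-5 + N)²)
√(-56*(-387) + A(136)) = √(-56*(-387) + 136²*(-5 + 136)²) = √(21672 + 18496*131²) = √(21672 + 18496*17161) = √(21672 + 317409856) = √317431528 = 2*√79357882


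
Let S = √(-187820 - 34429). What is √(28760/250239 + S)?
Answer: √(7196873640 + 62619557121*I*√222249)/250239 ≈ 15.355 + 15.351*I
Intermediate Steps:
S = I*√222249 (S = √(-222249) = I*√222249 ≈ 471.43*I)
√(28760/250239 + S) = √(28760/250239 + I*√222249)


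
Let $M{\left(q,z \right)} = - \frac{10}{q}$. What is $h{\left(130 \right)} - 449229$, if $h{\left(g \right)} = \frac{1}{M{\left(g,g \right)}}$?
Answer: $-449242$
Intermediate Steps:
$h{\left(g \right)} = - \frac{g}{10}$ ($h{\left(g \right)} = \frac{1}{\left(-10\right) \frac{1}{g}} = - \frac{g}{10}$)
$h{\left(130 \right)} - 449229 = \left(- \frac{1}{10}\right) 130 - 449229 = -13 - 449229 = -449242$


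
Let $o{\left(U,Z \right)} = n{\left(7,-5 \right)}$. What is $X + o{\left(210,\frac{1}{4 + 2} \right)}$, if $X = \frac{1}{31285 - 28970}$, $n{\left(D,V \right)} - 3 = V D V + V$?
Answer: $\frac{400496}{2315} \approx 173.0$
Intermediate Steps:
$n{\left(D,V \right)} = 3 + V + D V^{2}$ ($n{\left(D,V \right)} = 3 + \left(V D V + V\right) = 3 + \left(D V V + V\right) = 3 + \left(D V^{2} + V\right) = 3 + \left(V + D V^{2}\right) = 3 + V + D V^{2}$)
$o{\left(U,Z \right)} = 173$ ($o{\left(U,Z \right)} = 3 - 5 + 7 \left(-5\right)^{2} = 3 - 5 + 7 \cdot 25 = 3 - 5 + 175 = 173$)
$X = \frac{1}{2315} \approx 0.00043197$
$X + o{\left(210,\frac{1}{4 + 2} \right)} = \frac{1}{2315} + 173 = \frac{400496}{2315}$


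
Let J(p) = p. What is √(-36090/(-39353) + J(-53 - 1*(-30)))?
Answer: I*√34198898237/39353 ≈ 4.6992*I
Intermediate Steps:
√(-36090/(-39353) + J(-53 - 1*(-30))) = √(-36090/(-39353) + (-53 - 1*(-30))) = √(-36090*(-1/39353) + (-53 + 30)) = √(36090/39353 - 23) = √(-869029/39353) = I*√34198898237/39353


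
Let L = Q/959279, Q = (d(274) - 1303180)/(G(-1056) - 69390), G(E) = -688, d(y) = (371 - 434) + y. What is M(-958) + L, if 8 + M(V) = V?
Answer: -64938724431123/67224353762 ≈ -966.00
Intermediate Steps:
d(y) = -63 + y
Q = 1302969/70078 (Q = ((-63 + 274) - 1303180)/(-688 - 69390) = (211 - 1303180)/(-70078) = -1302969*(-1/70078) = 1302969/70078 ≈ 18.593)
M(V) = -8 + V
L = 1302969/67224353762 (L = (1302969/70078)/959279 = (1302969/70078)*(1/959279) = 1302969/67224353762 ≈ 1.9382e-5)
M(-958) + L = (-8 - 958) + 1302969/67224353762 = -966 + 1302969/67224353762 = -64938724431123/67224353762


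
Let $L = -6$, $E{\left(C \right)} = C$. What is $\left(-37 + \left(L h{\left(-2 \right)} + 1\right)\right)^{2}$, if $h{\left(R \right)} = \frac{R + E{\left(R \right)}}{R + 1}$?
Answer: $3600$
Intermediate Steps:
$h{\left(R \right)} = \frac{2 R}{1 + R}$ ($h{\left(R \right)} = \frac{R + R}{R + 1} = \frac{2 R}{1 + R}$)
$\left(-37 + \left(L h{\left(-2 \right)} + 1\right)\right)^{2} = \left(-37 + \left(- 6 \cdot 2 \left(-2\right) \frac{1}{1 - 2} + 1\right)\right)^{2} = \left(-37 + \left(- 6 \cdot 2 \left(-2\right) \frac{1}{-1} + 1\right)\right)^{2} = \left(-37 + \left(- 6 \cdot 2 \left(-2\right) \left(-1\right) + 1\right)\right)^{2} = \left(-37 + \left(\left(-6\right) 4 + 1\right)\right)^{2} = \left(-37 + \left(-24 + 1\right)\right)^{2} = \left(-37 - 23\right)^{2} = \left(-60\right)^{2} = 3600$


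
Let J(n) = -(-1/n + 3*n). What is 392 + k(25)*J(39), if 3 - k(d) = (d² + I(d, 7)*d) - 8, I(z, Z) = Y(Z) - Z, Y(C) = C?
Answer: 2816356/39 ≈ 72214.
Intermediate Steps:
I(z, Z) = 0 (I(z, Z) = Z - Z = 0)
k(d) = 11 - d² (k(d) = 3 - ((d² + 0*d) - 8) = 3 - ((d² + 0) - 8) = 3 - (d² - 8) = 3 - (-8 + d²) = 3 + (8 - d²) = 11 - d²)
J(n) = 1/n - 3*n
392 + k(25)*J(39) = 392 + (11 - 1*25²)*(1/39 - 3*39) = 392 + (11 - 1*625)*(1/39 - 117) = 392 + (11 - 625)*(-4562/39) = 392 - 614*(-4562/39) = 392 + 2801068/39 = 2816356/39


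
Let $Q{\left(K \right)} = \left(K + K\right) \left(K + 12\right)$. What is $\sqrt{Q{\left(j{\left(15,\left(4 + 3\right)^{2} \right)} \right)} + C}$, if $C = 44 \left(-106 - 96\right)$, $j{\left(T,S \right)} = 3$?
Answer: $i \sqrt{8798} \approx 93.798 i$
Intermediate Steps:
$C = -8888$ ($C = 44 \left(-202\right) = -8888$)
$Q{\left(K \right)} = 2 K \left(12 + K\right)$
$\sqrt{Q{\left(j{\left(15,\left(4 + 3\right)^{2} \right)} \right)} + C} = \sqrt{2 \cdot 3 \left(12 + 3\right) - 8888} = \sqrt{2 \cdot 3 \cdot 15 - 8888} = \sqrt{90 - 8888} = \sqrt{-8798} = i \sqrt{8798}$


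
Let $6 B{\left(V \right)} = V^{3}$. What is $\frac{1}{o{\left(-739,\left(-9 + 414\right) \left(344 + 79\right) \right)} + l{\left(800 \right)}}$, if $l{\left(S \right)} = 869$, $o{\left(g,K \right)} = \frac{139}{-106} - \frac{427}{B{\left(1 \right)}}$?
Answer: $- \frac{106}{179597} \approx -0.00059021$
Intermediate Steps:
$B{\left(V \right)} = \frac{V^{3}}{6}$
$o{\left(g,K \right)} = - \frac{271711}{106}$ ($o{\left(g,K \right)} = \frac{139}{-106} - \frac{427}{\frac{1}{6} \cdot 1^{3}} = 139 \left(- \frac{1}{106}\right) - \frac{427}{\frac{1}{6} \cdot 1} = - \frac{139}{106} - 427 \frac{1}{\frac{1}{6}} = - \frac{139}{106} - 2562 = - \frac{271711}{106}$)
$\frac{1}{o{\left(-739,\left(-9 + 414\right) \left(344 + 79\right) \right)} + l{\left(800 \right)}} = \frac{1}{- \frac{271711}{106} + 869} = \frac{1}{- \frac{179597}{106}} = - \frac{106}{179597}$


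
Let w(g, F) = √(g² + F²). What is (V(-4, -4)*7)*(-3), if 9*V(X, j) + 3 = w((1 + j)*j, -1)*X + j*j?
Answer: -91/3 + 28*√145/3 ≈ 82.055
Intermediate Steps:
w(g, F) = √(F² + g²)
V(X, j) = -⅓ + j²/9 + X*√(1 + j²*(1 + j)²)/9 (V(X, j) = -⅓ + (√((-1)² + ((1 + j)*j)²)*X + j*j)/9 = -⅓ + (√(1 + (j*(1 + j))²)*X + j²)/9 = -⅓ + (√(1 + j²*(1 + j)²)*X + j²)/9 = -⅓ + (X*√(1 + j²*(1 + j)²) + j²)/9 = -⅓ + (j² + X*√(1 + j²*(1 + j)²))/9 = -⅓ + (j²/9 + X*√(1 + j²*(1 + j)²)/9) = -⅓ + j²/9 + X*√(1 + j²*(1 + j)²)/9)
(V(-4, -4)*7)*(-3) = ((-⅓ + (⅑)*(-4)² + (⅑)*(-4)*√(1 + (-4)²*(1 - 4)²))*7)*(-3) = ((-⅓ + (⅑)*16 + (⅑)*(-4)*√(1 + 16*(-3)²))*7)*(-3) = ((-⅓ + 16/9 + (⅑)*(-4)*√(1 + 16*9))*7)*(-3) = ((-⅓ + 16/9 + (⅑)*(-4)*√(1 + 144))*7)*(-3) = ((-⅓ + 16/9 + (⅑)*(-4)*√145)*7)*(-3) = ((-⅓ + 16/9 - 4*√145/9)*7)*(-3) = ((13/9 - 4*√145/9)*7)*(-3) = (91/9 - 28*√145/9)*(-3) = -91/3 + 28*√145/3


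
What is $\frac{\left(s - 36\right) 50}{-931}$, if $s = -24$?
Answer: $\frac{3000}{931} \approx 3.2223$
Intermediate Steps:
$\frac{\left(s - 36\right) 50}{-931} = \frac{\left(-24 - 36\right) 50}{-931} = \left(-60\right) 50 \left(- \frac{1}{931}\right) = \left(-3000\right) \left(- \frac{1}{931}\right) = \frac{3000}{931}$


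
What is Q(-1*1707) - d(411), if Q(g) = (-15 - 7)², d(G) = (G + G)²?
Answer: -675200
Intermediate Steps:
d(G) = 4*G² (d(G) = (2*G)² = 4*G²)
Q(g) = 484 (Q(g) = (-22)² = 484)
Q(-1*1707) - d(411) = 484 - 4*411² = 484 - 4*168921 = 484 - 1*675684 = 484 - 675684 = -675200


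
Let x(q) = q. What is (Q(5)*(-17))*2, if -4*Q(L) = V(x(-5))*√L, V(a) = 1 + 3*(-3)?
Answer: -68*√5 ≈ -152.05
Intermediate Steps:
V(a) = -8 (V(a) = 1 - 9 = -8)
Q(L) = 2*√L (Q(L) = -(-2)*√L = 2*√L)
(Q(5)*(-17))*2 = ((2*√5)*(-17))*2 = -34*√5*2 = -68*√5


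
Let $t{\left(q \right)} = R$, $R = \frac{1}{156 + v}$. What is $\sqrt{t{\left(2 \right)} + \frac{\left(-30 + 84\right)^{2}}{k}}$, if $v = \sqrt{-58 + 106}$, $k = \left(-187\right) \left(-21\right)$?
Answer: $\frac{\sqrt{200199769 + 5089392 \sqrt{3}}}{2618 \sqrt{39 + \sqrt{3}}} \approx 0.86527$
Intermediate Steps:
$k = 3927$
$v = 4 \sqrt{3}$ ($v = \sqrt{48} = 4 \sqrt{3} \approx 6.9282$)
$R = \frac{1}{156 + 4 \sqrt{3}} \approx 0.0061377$
$t{\left(q \right)} = \frac{13}{2024} - \frac{\sqrt{3}}{6072}$
$\sqrt{t{\left(2 \right)} + \frac{\left(-30 + 84\right)^{2}}{k}} = \sqrt{\left(\frac{13}{2024} - \frac{\sqrt{3}}{6072}\right) + \frac{\left(-30 + 84\right)^{2}}{3927}} = \sqrt{\left(\frac{13}{2024} - \frac{\sqrt{3}}{6072}\right) + 54^{2} \cdot \frac{1}{3927}} = \sqrt{\left(\frac{13}{2024} - \frac{\sqrt{3}}{6072}\right) + 2916 \cdot \frac{1}{3927}} = \sqrt{\left(\frac{13}{2024} - \frac{\sqrt{3}}{6072}\right) + \frac{972}{1309}} = \sqrt{\frac{180395}{240856} - \frac{\sqrt{3}}{6072}}$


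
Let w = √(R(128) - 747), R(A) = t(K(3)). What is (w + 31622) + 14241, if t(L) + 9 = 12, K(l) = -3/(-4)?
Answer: 45863 + 2*I*√186 ≈ 45863.0 + 27.276*I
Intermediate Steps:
K(l) = ¾ (K(l) = -3*(-¼) = ¾)
t(L) = 3 (t(L) = -9 + 12 = 3)
R(A) = 3
w = 2*I*√186 (w = √(3 - 747) = √(-744) = 2*I*√186 ≈ 27.276*I)
(w + 31622) + 14241 = (2*I*√186 + 31622) + 14241 = (31622 + 2*I*√186) + 14241 = 45863 + 2*I*√186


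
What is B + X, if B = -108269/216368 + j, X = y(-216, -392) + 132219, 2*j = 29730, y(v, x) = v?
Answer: 31777427155/216368 ≈ 1.4687e+5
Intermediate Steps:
j = 14865 (j = (½)*29730 = 14865)
X = 132003 (X = -216 + 132219 = 132003)
B = 3216202051/216368 (B = -108269/216368 + 14865 = 3216202051/216368 ≈ 14865.)
B + X = 3216202051/216368 + 132003 = 31777427155/216368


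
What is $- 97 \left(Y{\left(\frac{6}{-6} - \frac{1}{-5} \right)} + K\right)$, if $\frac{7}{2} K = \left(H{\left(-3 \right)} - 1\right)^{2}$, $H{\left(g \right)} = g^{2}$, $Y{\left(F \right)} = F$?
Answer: $- \frac{59364}{35} \approx -1696.1$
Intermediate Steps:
$K = \frac{128}{7}$ ($K = \frac{2 \left(\left(-3\right)^{2} - 1\right)^{2}}{7} = \frac{2 \left(9 - 1\right)^{2}}{7} = \frac{2 \cdot 8^{2}}{7} = \frac{2}{7} \cdot 64 = \frac{128}{7} \approx 18.286$)
$- 97 \left(Y{\left(\frac{6}{-6} - \frac{1}{-5} \right)} + K\right) = - 97 \left(\left(\frac{6}{-6} - \frac{1}{-5}\right) + \frac{128}{7}\right) = - 97 \left(\left(6 \left(- \frac{1}{6}\right) - - \frac{1}{5}\right) + \frac{128}{7}\right) = - 97 \left(\left(-1 + \frac{1}{5}\right) + \frac{128}{7}\right) = - 97 \left(- \frac{4}{5} + \frac{128}{7}\right) = \left(-97\right) \frac{612}{35} = - \frac{59364}{35}$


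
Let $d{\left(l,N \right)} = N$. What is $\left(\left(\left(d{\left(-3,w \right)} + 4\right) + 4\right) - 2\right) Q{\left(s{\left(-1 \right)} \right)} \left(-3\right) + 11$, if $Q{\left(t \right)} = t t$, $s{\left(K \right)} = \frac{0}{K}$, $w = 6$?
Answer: $11$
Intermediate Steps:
$s{\left(K \right)} = 0$
$Q{\left(t \right)} = t^{2}$
$\left(\left(\left(d{\left(-3,w \right)} + 4\right) + 4\right) - 2\right) Q{\left(s{\left(-1 \right)} \right)} \left(-3\right) + 11 = \left(\left(\left(6 + 4\right) + 4\right) - 2\right) 0^{2} \left(-3\right) + 11 = \left(\left(10 + 4\right) - 2\right) 0 \left(-3\right) + 11 = \left(14 - 2\right) 0 \left(-3\right) + 11 = 12 \cdot 0 \left(-3\right) + 11 = 0 \left(-3\right) + 11 = 0 + 11 = 11$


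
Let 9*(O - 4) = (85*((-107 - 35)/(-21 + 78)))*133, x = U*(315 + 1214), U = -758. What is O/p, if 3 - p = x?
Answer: -84382/31292595 ≈ -0.0026965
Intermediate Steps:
x = -1158982 (x = -758*(315 + 1214) = -758*1529 = -1158982)
p = 1158985 (p = 3 - 1*(-1158982) = 3 + 1158982 = 1158985)
O = -84382/27 (O = 4 + ((85*((-107 - 35)/(-21 + 78)))*133)/9 = 4 + ((85*(-142/57))*133)/9 = 4 + (-12070/57*133)/9 = 4 + (⅑)*(-84490/3) = 4 - 84490/27 = -84382/27 ≈ -3125.3)
O/p = -84382/27/1158985 = -84382/27*1/1158985 = -84382/31292595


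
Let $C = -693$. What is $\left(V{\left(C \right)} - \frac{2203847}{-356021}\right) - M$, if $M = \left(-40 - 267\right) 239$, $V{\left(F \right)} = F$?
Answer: $\frac{25877810127}{356021} \approx 72686.0$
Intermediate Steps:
$M = -73373$ ($M = \left(-307\right) 239 = -73373$)
$\left(V{\left(C \right)} - \frac{2203847}{-356021}\right) - M = \left(-693 - \frac{2203847}{-356021}\right) - -73373 = \left(-693 - 2203847 \left(- \frac{1}{356021}\right)\right) + 73373 = \left(-693 - - \frac{2203847}{356021}\right) + 73373 = \left(-693 + \frac{2203847}{356021}\right) + 73373 = - \frac{244518706}{356021} + 73373 = \frac{25877810127}{356021}$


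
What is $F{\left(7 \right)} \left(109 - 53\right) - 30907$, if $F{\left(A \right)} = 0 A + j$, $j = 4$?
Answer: $-30683$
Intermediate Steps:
$F{\left(A \right)} = 4$ ($F{\left(A \right)} = 0 A + 4 = 0 + 4 = 4$)
$F{\left(7 \right)} \left(109 - 53\right) - 30907 = 4 \left(109 - 53\right) - 30907 = 4 \cdot 56 - 30907 = 224 - 30907 = -30683$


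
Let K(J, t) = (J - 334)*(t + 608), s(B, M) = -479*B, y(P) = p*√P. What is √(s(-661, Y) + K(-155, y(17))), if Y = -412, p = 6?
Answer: √(19307 - 2934*√17) ≈ 84.911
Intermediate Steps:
y(P) = 6*√P
K(J, t) = (-334 + J)*(608 + t)
√(s(-661, Y) + K(-155, y(17))) = √(-479*(-661) + (-203072 - 2004*√17 + 608*(-155) - 930*√17)) = √(316619 + (-203072 - 2004*√17 - 94240 - 930*√17)) = √(316619 + (-297312 - 2934*√17)) = √(19307 - 2934*√17)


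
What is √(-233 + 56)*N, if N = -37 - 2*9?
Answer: -55*I*√177 ≈ -731.73*I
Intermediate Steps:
N = -55 (N = -37 - 18 = -55)
√(-233 + 56)*N = √(-233 + 56)*(-55) = √(-177)*(-55) = (I*√177)*(-55) = -55*I*√177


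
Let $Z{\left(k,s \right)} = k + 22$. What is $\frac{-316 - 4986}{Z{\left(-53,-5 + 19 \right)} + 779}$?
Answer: $- \frac{241}{34} \approx -7.0882$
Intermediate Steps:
$Z{\left(k,s \right)} = 22 + k$
$\frac{-316 - 4986}{Z{\left(-53,-5 + 19 \right)} + 779} = \frac{-316 - 4986}{\left(22 - 53\right) + 779} = - \frac{5302}{-31 + 779} = - \frac{5302}{748} = \left(-5302\right) \frac{1}{748} = - \frac{241}{34}$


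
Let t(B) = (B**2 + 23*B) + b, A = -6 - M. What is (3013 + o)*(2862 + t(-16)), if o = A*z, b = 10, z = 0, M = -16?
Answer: 8315880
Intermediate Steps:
A = 10 (A = -6 - 1*(-16) = -6 + 16 = 10)
o = 0 (o = 10*0 = 0)
t(B) = 10 + B**2 + 23*B (t(B) = (B**2 + 23*B) + 10 = 10 + B**2 + 23*B)
(3013 + o)*(2862 + t(-16)) = (3013 + 0)*(2862 + (10 + (-16)**2 + 23*(-16))) = 3013*(2862 + (10 + 256 - 368)) = 3013*(2862 - 102) = 3013*2760 = 8315880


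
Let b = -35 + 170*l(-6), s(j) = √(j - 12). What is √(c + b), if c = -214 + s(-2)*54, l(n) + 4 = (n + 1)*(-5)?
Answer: 3*√(369 + 6*I*√14) ≈ 57.655 + 1.7522*I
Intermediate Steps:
l(n) = -9 - 5*n (l(n) = -4 + (n + 1)*(-5) = -4 + (1 + n)*(-5) = -4 + (-5 - 5*n) = -9 - 5*n)
s(j) = √(-12 + j)
c = -214 + 54*I*√14 (c = -214 + √(-12 - 2)*54 = -214 + √(-14)*54 = -214 + (I*√14)*54 = -214 + 54*I*√14 ≈ -214.0 + 202.05*I)
b = 3535 (b = -35 + 170*(-9 - 5*(-6)) = -35 + 170*(-9 + 30) = -35 + 170*21 = -35 + 3570 = 3535)
√(c + b) = √((-214 + 54*I*√14) + 3535) = √(3321 + 54*I*√14)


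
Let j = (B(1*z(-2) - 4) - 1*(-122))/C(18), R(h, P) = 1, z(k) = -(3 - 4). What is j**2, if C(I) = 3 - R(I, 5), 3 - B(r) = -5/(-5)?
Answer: 3844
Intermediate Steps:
z(k) = 1 (z(k) = -1*(-1) = 1)
B(r) = 2 (B(r) = 3 - (-5)/(-5) = 3 - (-5)*(-1)/5 = 3 - 1*1 = 3 - 1 = 2)
C(I) = 2 (C(I) = 3 - 1*1 = 3 - 1 = 2)
j = 62 (j = (2 - 1*(-122))/2 = (2 + 122)*(1/2) = 124*(1/2) = 62)
j**2 = 62**2 = 3844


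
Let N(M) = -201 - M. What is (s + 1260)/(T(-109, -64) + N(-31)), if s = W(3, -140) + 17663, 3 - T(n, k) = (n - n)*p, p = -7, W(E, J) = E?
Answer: -18926/167 ≈ -113.33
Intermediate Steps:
T(n, k) = 3 (T(n, k) = 3 - (n - n)*(-7) = 3 - 0*(-7) = 3 - 1*0 = 3 + 0 = 3)
s = 17666 (s = 3 + 17663 = 17666)
(s + 1260)/(T(-109, -64) + N(-31)) = (17666 + 1260)/(3 + (-201 - 1*(-31))) = 18926/(3 + (-201 + 31)) = 18926/(3 - 170) = 18926/(-167) = 18926*(-1/167) = -18926/167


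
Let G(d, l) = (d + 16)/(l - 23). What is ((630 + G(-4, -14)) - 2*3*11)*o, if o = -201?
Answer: -4192056/37 ≈ -1.1330e+5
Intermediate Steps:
G(d, l) = (16 + d)/(-23 + l)
((630 + G(-4, -14)) - 2*3*11)*o = ((630 + (16 - 4)/(-23 - 14)) - 2*3*11)*(-201) = ((630 + 12/(-37)) - 6*11)*(-201) = ((630 - 1/37*12) - 66)*(-201) = ((630 - 12/37) - 66)*(-201) = (23298/37 - 66)*(-201) = (20856/37)*(-201) = -4192056/37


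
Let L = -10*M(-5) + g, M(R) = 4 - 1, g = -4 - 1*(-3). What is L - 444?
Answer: -475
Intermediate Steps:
g = -1 (g = -4 + 3 = -1)
M(R) = 3
L = -31 (L = -10*3 - 1 = -30 - 1 = -31)
L - 444 = -31 - 444 = -475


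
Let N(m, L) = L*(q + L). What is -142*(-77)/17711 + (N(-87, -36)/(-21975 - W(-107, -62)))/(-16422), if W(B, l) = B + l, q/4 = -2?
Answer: 326289419126/528523001321 ≈ 0.61736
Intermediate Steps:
q = -8 (q = 4*(-2) = -8)
N(m, L) = L*(-8 + L)
-142*(-77)/17711 + (N(-87, -36)/(-21975 - W(-107, -62)))/(-16422) = -142*(-77)/17711 + ((-36*(-8 - 36))/(-21975 - (-107 - 62)))/(-16422) = 10934*(1/17711) + ((-36*(-44))/(-21975 - 1*(-169)))*(-1/16422) = 10934/17711 + (1584/(-21975 + 169))*(-1/16422) = 10934/17711 + (1584/(-21806))*(-1/16422) = 10934/17711 + (1584*(-1/21806))*(-1/16422) = 10934/17711 - 792/10903*(-1/16422) = 10934/17711 + 132/29841511 = 326289419126/528523001321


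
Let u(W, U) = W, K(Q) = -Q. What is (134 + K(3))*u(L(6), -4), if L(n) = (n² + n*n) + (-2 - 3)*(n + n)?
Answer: 1572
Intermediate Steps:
L(n) = -10*n + 2*n² (L(n) = (n² + n²) - 10*n = 2*n² - 10*n = -10*n + 2*n²)
(134 + K(3))*u(L(6), -4) = (134 - 1*3)*(2*6*(-5 + 6)) = (134 - 3)*(2*6*1) = 131*12 = 1572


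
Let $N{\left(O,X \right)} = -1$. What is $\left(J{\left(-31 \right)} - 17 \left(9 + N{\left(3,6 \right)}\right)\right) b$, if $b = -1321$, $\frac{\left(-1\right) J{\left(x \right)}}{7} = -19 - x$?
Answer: $290620$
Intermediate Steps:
$J{\left(x \right)} = 133 + 7 x$ ($J{\left(x \right)} = - 7 \left(-19 - x\right) = 133 + 7 x$)
$\left(J{\left(-31 \right)} - 17 \left(9 + N{\left(3,6 \right)}\right)\right) b = \left(\left(133 + 7 \left(-31\right)\right) - 17 \left(9 - 1\right)\right) \left(-1321\right) = \left(\left(133 - 217\right) - 136\right) \left(-1321\right) = \left(-84 - 136\right) \left(-1321\right) = \left(-220\right) \left(-1321\right) = 290620$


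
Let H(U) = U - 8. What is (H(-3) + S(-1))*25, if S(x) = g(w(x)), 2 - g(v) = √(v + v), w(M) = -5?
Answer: -225 - 25*I*√10 ≈ -225.0 - 79.057*I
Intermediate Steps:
H(U) = -8 + U
g(v) = 2 - √2*√v (g(v) = 2 - √(v + v) = 2 - √(2*v) = 2 - √2*√v)
S(x) = 2 - I*√10 (S(x) = 2 - √2*√(-5) = 2 - √2*I*√5 = 2 - I*√10)
(H(-3) + S(-1))*25 = ((-8 - 3) + (2 - I*√10))*25 = (-11 + (2 - I*√10))*25 = (-9 - I*√10)*25 = -225 - 25*I*√10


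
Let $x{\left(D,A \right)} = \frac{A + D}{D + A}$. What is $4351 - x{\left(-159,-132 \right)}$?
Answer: $4350$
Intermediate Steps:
$x{\left(D,A \right)} = 1$ ($x{\left(D,A \right)} = \frac{A + D}{A + D} = 1$)
$4351 - x{\left(-159,-132 \right)} = 4351 - 1 = 4350$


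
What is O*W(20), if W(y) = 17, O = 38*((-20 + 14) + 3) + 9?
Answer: -1785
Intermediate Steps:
O = -105 (O = 38*(-6 + 3) + 9 = 38*(-3) + 9 = -114 + 9 = -105)
O*W(20) = -105*17 = -1785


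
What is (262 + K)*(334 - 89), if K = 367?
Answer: 154105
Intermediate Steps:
(262 + K)*(334 - 89) = (262 + 367)*(334 - 89) = 629*245 = 154105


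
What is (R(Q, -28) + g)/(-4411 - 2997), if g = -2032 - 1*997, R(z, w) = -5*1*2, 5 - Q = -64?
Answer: 3039/7408 ≈ 0.41023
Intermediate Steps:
Q = 69 (Q = 5 - 1*(-64) = 5 + 64 = 69)
R(z, w) = -10 (R(z, w) = -5*2 = -10)
g = -3029 (g = -2032 - 997 = -3029)
(R(Q, -28) + g)/(-4411 - 2997) = (-10 - 3029)/(-4411 - 2997) = -3039/(-7408) = -3039*(-1/7408) = 3039/7408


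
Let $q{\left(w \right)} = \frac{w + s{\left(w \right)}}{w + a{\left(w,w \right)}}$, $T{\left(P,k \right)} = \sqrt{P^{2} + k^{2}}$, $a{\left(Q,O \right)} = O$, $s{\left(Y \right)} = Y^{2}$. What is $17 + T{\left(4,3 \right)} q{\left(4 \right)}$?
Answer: $\frac{59}{2} \approx 29.5$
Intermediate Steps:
$q{\left(w \right)} = \frac{w + w^{2}}{2 w}$ ($q{\left(w \right)} = \frac{w + w^{2}}{w + w} = \frac{w + w^{2}}{2 w}$)
$17 + T{\left(4,3 \right)} q{\left(4 \right)} = 17 + \sqrt{4^{2} + 3^{2}} \left(\frac{1}{2} + \frac{1}{2} \cdot 4\right) = 17 + \sqrt{16 + 9} \left(\frac{1}{2} + 2\right) = 17 + \sqrt{25} \cdot \frac{5}{2} = 17 + 5 \cdot \frac{5}{2} = 17 + \frac{25}{2} = \frac{59}{2}$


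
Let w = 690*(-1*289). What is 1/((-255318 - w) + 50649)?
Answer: -1/5259 ≈ -0.00019015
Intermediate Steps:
w = -199410 (w = 690*(-289) = -199410)
1/((-255318 - w) + 50649) = 1/((-255318 - 1*(-199410)) + 50649) = 1/((-255318 + 199410) + 50649) = 1/(-55908 + 50649) = 1/(-5259) = -1/5259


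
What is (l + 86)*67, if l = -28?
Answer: 3886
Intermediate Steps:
(l + 86)*67 = (-28 + 86)*67 = 58*67 = 3886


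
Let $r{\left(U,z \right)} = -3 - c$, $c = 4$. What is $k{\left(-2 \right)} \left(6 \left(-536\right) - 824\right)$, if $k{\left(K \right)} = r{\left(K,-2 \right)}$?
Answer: $28280$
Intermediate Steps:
$r{\left(U,z \right)} = -7$ ($r{\left(U,z \right)} = -3 - 4 = -7$)
$k{\left(K \right)} = -7$
$k{\left(-2 \right)} \left(6 \left(-536\right) - 824\right) = - 7 \left(6 \left(-536\right) - 824\right) = - 7 \left(-3216 - 824\right) = \left(-7\right) \left(-4040\right) = 28280$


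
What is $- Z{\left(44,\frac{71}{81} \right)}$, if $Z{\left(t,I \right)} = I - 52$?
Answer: $\frac{4141}{81} \approx 51.123$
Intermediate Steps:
$Z{\left(t,I \right)} = -52 + I$
$- Z{\left(44,\frac{71}{81} \right)} = - (-52 + \frac{71}{81}) = \left(-1\right) \left(- \frac{4141}{81}\right) = \frac{4141}{81}$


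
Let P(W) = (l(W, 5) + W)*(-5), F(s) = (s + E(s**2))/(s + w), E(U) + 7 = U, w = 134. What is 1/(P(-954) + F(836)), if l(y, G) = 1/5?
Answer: 194/1065131 ≈ 0.00018214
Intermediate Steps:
E(U) = -7 + U
l(y, G) = 1/5
F(s) = (-7 + s + s**2)/(134 + s) (F(s) = (s + (-7 + s**2))/(s + 134) = (-7 + s + s**2)/(134 + s))
P(W) = -1 - 5*W (P(W) = (1/5 + W)*(-5) = -1 - 5*W)
1/(P(-954) + F(836)) = 1/((-1 - 5*(-954)) + (-7 + 836 + 836**2)/(134 + 836)) = 1/((-1 + 4770) + (-7 + 836 + 698896)/970) = 1/(4769 + (1/970)*699725) = 1/(4769 + 139945/194) = 1/(1065131/194) = 194/1065131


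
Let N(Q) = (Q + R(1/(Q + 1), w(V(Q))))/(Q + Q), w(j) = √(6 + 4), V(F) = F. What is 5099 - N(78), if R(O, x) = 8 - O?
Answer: 62833283/12324 ≈ 5098.4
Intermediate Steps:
w(j) = √10
N(Q) = (8 + Q - 1/(1 + Q))/(2*Q) (N(Q) = (Q + (8 - 1/(Q + 1)))/(Q + Q) = (Q + (8 - 1/(1 + Q)))/((2*Q)) = (8 + Q - 1/(1 + Q))*(1/(2*Q)) = (8 + Q - 1/(1 + Q))/(2*Q))
5099 - N(78) = 5099 - (7 + 78² + 9*78)/(2*78*(1 + 78)) = 5099 - (7 + 6084 + 702)/(2*78*79) = 5099 - 6793/(2*78*79) = 5099 - 1*6793/12324 = 5099 - 6793/12324 = 62833283/12324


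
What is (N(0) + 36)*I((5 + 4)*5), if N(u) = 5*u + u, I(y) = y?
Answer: 1620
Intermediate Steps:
N(u) = 6*u
(N(0) + 36)*I((5 + 4)*5) = (6*0 + 36)*((5 + 4)*5) = (0 + 36)*(9*5) = 36*45 = 1620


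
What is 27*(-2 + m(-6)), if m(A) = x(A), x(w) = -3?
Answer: -135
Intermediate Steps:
m(A) = -3
27*(-2 + m(-6)) = 27*(-2 - 3) = 27*(-5) = -135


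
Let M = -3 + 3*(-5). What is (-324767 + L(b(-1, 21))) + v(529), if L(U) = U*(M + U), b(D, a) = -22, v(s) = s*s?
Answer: -44046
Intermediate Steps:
v(s) = s**2
M = -18 (M = -3 - 15 = -18)
L(U) = U*(-18 + U)
(-324767 + L(b(-1, 21))) + v(529) = (-324767 - 22*(-18 - 22)) + 529**2 = (-324767 - 22*(-40)) + 279841 = (-324767 + 880) + 279841 = -323887 + 279841 = -44046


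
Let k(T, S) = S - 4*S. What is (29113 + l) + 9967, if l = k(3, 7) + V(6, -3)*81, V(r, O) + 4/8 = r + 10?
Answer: 80629/2 ≈ 40315.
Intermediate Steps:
V(r, O) = 19/2 + r (V(r, O) = -½ + (r + 10) = -½ + (10 + r) = 19/2 + r)
k(T, S) = -3*S
l = 2469/2 (l = -3*7 + (19/2 + 6)*81 = -21 + (31/2)*81 = -21 + 2511/2 = 2469/2 ≈ 1234.5)
(29113 + l) + 9967 = (29113 + 2469/2) + 9967 = 60695/2 + 9967 = 80629/2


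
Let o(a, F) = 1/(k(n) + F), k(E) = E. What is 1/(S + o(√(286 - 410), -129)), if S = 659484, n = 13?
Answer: 116/76500143 ≈ 1.5163e-6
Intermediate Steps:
o(a, F) = 1/(13 + F)
1/(S + o(√(286 - 410), -129)) = 1/(659484 + 1/(13 - 129)) = 1/(659484 + 1/(-116)) = 1/(659484 - 1/116) = 1/(76500143/116) = 116/76500143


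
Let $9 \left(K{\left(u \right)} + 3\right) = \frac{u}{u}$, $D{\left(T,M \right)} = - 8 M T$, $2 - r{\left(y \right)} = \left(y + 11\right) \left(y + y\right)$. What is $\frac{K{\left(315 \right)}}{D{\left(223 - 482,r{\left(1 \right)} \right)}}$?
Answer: $\frac{13}{205128} \approx 6.3375 \cdot 10^{-5}$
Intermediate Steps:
$r{\left(y \right)} = 2 - 2 y \left(11 + y\right)$ ($r{\left(y \right)} = 2 - \left(y + 11\right) \left(y + y\right) = 2 - \left(11 + y\right) 2 y = 2 - 2 y \left(11 + y\right)$)
$D{\left(T,M \right)} = - 8 M T$
$K{\left(u \right)} = - \frac{26}{9}$ ($K{\left(u \right)} = -3 + \frac{u \frac{1}{u}}{9} = -3 + \frac{1}{9} \cdot 1 = -3 + \frac{1}{9} = - \frac{26}{9}$)
$\frac{K{\left(315 \right)}}{D{\left(223 - 482,r{\left(1 \right)} \right)}} = - \frac{26}{9 \left(- 8 \left(2 - 22 - 2 \cdot 1^{2}\right) \left(223 - 482\right)\right)} = - \frac{26}{9 \left(- 8 \left(2 - 22 - 2\right) \left(223 - 482\right)\right)} = - \frac{26}{9 \left(\left(-8\right) \left(2 - 22 - 2\right) \left(-259\right)\right)} = - \frac{26}{9 \left(\left(-8\right) \left(-22\right) \left(-259\right)\right)} = - \frac{26}{9 \left(-45584\right)} = \left(- \frac{26}{9}\right) \left(- \frac{1}{45584}\right) = \frac{13}{205128}$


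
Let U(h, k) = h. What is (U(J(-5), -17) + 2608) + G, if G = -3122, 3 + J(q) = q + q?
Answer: -527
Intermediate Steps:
J(q) = -3 + 2*q (J(q) = -3 + (q + q) = -3 + 2*q)
(U(J(-5), -17) + 2608) + G = ((-3 + 2*(-5)) + 2608) - 3122 = ((-3 - 10) + 2608) - 3122 = (-13 + 2608) - 3122 = 2595 - 3122 = -527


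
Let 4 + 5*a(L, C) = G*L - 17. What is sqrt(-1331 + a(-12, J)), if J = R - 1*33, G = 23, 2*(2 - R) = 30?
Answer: 2*I*sqrt(8690)/5 ≈ 37.288*I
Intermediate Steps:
R = -13 (R = 2 - 1/2*30 = 2 - 15 = -13)
J = -46 (J = -13 - 1*33 = -13 - 33 = -46)
a(L, C) = -21/5 + 23*L/5 (a(L, C) = -4/5 + (23*L - 17)/5 = -4/5 + (-17 + 23*L)/5 = -4/5 + (-17/5 + 23*L/5) = -21/5 + 23*L/5)
sqrt(-1331 + a(-12, J)) = sqrt(-1331 + (-21/5 + (23/5)*(-12))) = sqrt(-1331 + (-21/5 - 276/5)) = sqrt(-1331 - 297/5) = sqrt(-6952/5) = 2*I*sqrt(8690)/5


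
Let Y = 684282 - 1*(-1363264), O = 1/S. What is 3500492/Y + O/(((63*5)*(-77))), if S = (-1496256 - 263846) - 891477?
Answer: 112565406385740443/65842986523437585 ≈ 1.7096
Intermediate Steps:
S = -2651579 (S = -1760102 - 891477 = -2651579)
O = -1/2651579 (O = 1/(-2651579) = -1/2651579 ≈ -3.7713e-7)
Y = 2047546 (Y = 684282 + 1363264 = 2047546)
3500492/Y + O/(((63*5)*(-77))) = 3500492/2047546 - 1/(2651579*((63*5)*(-77))) = 3500492*(1/2047546) - 1/(2651579*(315*(-77))) = 1750246/1023773 - 1/2651579/(-24255) = 1750246/1023773 - 1/2651579*(-1/24255) = 1750246/1023773 + 1/64314048645 = 112565406385740443/65842986523437585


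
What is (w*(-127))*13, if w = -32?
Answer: 52832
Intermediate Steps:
(w*(-127))*13 = -32*(-127)*13 = 4064*13 = 52832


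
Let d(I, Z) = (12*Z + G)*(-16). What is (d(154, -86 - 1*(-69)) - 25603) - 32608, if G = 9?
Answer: -55091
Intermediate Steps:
d(I, Z) = -144 - 192*Z (d(I, Z) = (12*Z + 9)*(-16) = (9 + 12*Z)*(-16) = -144 - 192*Z)
(d(154, -86 - 1*(-69)) - 25603) - 32608 = ((-144 - 192*(-86 - 1*(-69))) - 25603) - 32608 = ((-144 - 192*(-86 + 69)) - 25603) - 32608 = ((-144 - 192*(-17)) - 25603) - 32608 = ((-144 + 3264) - 25603) - 32608 = (3120 - 25603) - 32608 = -22483 - 32608 = -55091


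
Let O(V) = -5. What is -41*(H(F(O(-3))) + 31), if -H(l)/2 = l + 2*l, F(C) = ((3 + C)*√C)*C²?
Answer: -1271 - 12300*I*√5 ≈ -1271.0 - 27504.0*I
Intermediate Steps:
F(C) = C^(5/2)*(3 + C) (F(C) = (√C*(3 + C))*C² = C^(5/2)*(3 + C))
H(l) = -6*l (H(l) = -2*(l + 2*l) = -6*l)
-41*(H(F(O(-3))) + 31) = -41*(-6*(-5)^(5/2)*(3 - 5) + 31) = -41*(-6*25*I*√5*(-2) + 31) = -41*(-(-300)*I*√5 + 31) = -41*(300*I*√5 + 31) = -41*(31 + 300*I*√5) = -1271 - 12300*I*√5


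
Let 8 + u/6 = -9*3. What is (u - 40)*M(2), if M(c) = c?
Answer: -500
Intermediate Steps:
u = -210 (u = -48 + 6*(-9*3) = -48 + 6*(-27) = -48 - 162 = -210)
(u - 40)*M(2) = (-210 - 40)*2 = -250*2 = -500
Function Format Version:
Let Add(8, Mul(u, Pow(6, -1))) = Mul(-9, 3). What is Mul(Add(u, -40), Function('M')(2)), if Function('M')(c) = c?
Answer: -500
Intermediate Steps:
u = -210 (u = Add(-48, Mul(6, Mul(-9, 3))) = Add(-48, Mul(6, -27)) = Add(-48, -162) = -210)
Mul(Add(u, -40), Function('M')(2)) = Mul(Add(-210, -40), 2) = Mul(-250, 2) = -500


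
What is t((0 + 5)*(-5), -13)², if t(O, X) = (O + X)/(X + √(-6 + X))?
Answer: 1444/(13 - I*√19)² ≈ 6.1283 + 4.6302*I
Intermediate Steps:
t(O, X) = (O + X)/(X + √(-6 + X))
t((0 + 5)*(-5), -13)² = (((0 + 5)*(-5) - 13)/(-13 + √(-6 - 13)))² = ((5*(-5) - 13)/(-13 + √(-19)))² = ((-25 - 13)/(-13 + I*√19))² = (-38/(-13 + I*√19))² = 1444/(-13 + I*√19)²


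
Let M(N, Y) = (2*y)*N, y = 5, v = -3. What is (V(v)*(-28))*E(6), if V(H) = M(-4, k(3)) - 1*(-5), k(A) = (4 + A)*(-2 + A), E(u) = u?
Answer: 5880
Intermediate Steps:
k(A) = (-2 + A)*(4 + A)
M(N, Y) = 10*N (M(N, Y) = (2*5)*N = 10*N)
V(H) = -35 (V(H) = 10*(-4) - 1*(-5) = -40 + 5 = -35)
(V(v)*(-28))*E(6) = -35*(-28)*6 = 980*6 = 5880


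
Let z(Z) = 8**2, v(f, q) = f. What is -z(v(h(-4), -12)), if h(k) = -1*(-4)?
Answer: -64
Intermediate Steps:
h(k) = 4
z(Z) = 64
-z(v(h(-4), -12)) = -1*64 = -64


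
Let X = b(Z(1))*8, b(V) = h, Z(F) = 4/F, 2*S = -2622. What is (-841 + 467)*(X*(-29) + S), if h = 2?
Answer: 663850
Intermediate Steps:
S = -1311 (S = (½)*(-2622) = -1311)
b(V) = 2
X = 16 (X = 2*8 = 16)
(-841 + 467)*(X*(-29) + S) = (-841 + 467)*(16*(-29) - 1311) = -374*(-464 - 1311) = -374*(-1775) = 663850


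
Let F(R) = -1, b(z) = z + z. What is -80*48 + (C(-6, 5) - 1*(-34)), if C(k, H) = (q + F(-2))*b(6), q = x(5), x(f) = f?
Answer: -3758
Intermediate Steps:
b(z) = 2*z
q = 5
C(k, H) = 48 (C(k, H) = (5 - 1)*(2*6) = 4*12 = 48)
-80*48 + (C(-6, 5) - 1*(-34)) = -80*48 + (48 - 1*(-34)) = -3840 + (48 + 34) = -3840 + 82 = -3758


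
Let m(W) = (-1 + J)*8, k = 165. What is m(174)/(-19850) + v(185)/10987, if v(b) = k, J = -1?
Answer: 1725521/109045975 ≈ 0.015824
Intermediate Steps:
v(b) = 165
m(W) = -16 (m(W) = (-1 - 1)*8 = -2*8 = -16)
m(174)/(-19850) + v(185)/10987 = -16/(-19850) + 165/10987 = -16*(-1/19850) + 165*(1/10987) = 8/9925 + 165/10987 = 1725521/109045975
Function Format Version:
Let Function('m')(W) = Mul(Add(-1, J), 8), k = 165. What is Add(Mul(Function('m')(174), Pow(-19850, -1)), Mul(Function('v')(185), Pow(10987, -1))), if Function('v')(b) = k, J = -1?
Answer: Rational(1725521, 109045975) ≈ 0.015824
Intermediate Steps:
Function('v')(b) = 165
Function('m')(W) = -16 (Function('m')(W) = Mul(Add(-1, -1), 8) = Mul(-2, 8) = -16)
Add(Mul(Function('m')(174), Pow(-19850, -1)), Mul(Function('v')(185), Pow(10987, -1))) = Add(Mul(-16, Pow(-19850, -1)), Mul(165, Pow(10987, -1))) = Add(Mul(-16, Rational(-1, 19850)), Mul(165, Rational(1, 10987))) = Add(Rational(8, 9925), Rational(165, 10987)) = Rational(1725521, 109045975)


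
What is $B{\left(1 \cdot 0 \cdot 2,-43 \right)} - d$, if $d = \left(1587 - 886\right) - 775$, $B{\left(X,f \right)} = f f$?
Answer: $1923$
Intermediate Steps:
$B{\left(X,f \right)} = f^{2}$
$d = -74$ ($d = 701 - 775 = -74$)
$B{\left(1 \cdot 0 \cdot 2,-43 \right)} - d = \left(-43\right)^{2} - -74 = 1849 + 74 = 1923$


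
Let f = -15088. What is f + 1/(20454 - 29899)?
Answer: -142506161/9445 ≈ -15088.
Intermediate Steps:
f + 1/(20454 - 29899) = -15088 + 1/(20454 - 29899) = -15088 + 1/(-9445) = -15088 - 1/9445 = -142506161/9445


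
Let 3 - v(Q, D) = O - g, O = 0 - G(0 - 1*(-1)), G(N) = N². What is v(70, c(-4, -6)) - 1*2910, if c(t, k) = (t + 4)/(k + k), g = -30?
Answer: -2936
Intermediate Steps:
c(t, k) = (4 + t)/(2*k) (c(t, k) = (4 + t)/((2*k)) = (4 + t)*(1/(2*k)) = (4 + t)/(2*k))
O = -1 (O = 0 - (0 - 1*(-1))² = 0 - (0 + 1)² = 0 - 1*1² = 0 - 1*1 = 0 - 1 = -1)
v(Q, D) = -26 (v(Q, D) = 3 - (-1 - 1*(-30)) = 3 - (-1 + 30) = 3 - 1*29 = 3 - 29 = -26)
v(70, c(-4, -6)) - 1*2910 = -26 - 1*2910 = -26 - 2910 = -2936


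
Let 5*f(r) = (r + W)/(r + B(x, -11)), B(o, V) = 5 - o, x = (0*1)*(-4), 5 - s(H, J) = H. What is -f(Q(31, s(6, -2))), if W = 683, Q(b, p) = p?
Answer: -341/10 ≈ -34.100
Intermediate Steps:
s(H, J) = 5 - H
x = 0 (x = 0*(-4) = 0)
f(r) = (683 + r)/(5*(5 + r)) (f(r) = ((r + 683)/(r + (5 - 1*0)))/5 = ((683 + r)/(r + (5 + 0)))/5 = ((683 + r)/(r + 5))/5 = ((683 + r)/(5 + r))/5 = (683 + r)/(5*(5 + r)))
-f(Q(31, s(6, -2))) = -(683 + (5 - 1*6))/(5*(5 + (5 - 1*6))) = -(683 + (5 - 6))/(5*(5 + (5 - 6))) = -(683 - 1)/(5*(5 - 1)) = -682/(5*4) = -1*341/10 = -341/10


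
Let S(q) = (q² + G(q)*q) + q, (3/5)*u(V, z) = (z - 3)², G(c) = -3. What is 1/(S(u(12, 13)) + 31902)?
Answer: 9/534118 ≈ 1.6850e-5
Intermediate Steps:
u(V, z) = 5*(-3 + z)²/3 (u(V, z) = 5*(z - 3)²/3 = 5*(-3 + z)²/3)
S(q) = q² - 2*q (S(q) = (q² - 3*q) + q = q² - 2*q)
1/(S(u(12, 13)) + 31902) = 1/((5*(-3 + 13)²/3)*(-2 + 5*(-3 + 13)²/3) + 31902) = 1/(((5/3)*10²)*(-2 + (5/3)*10²) + 31902) = 1/(((5/3)*100)*(-2 + (5/3)*100) + 31902) = 1/(500*(-2 + 500/3)/3 + 31902) = 1/((500/3)*(494/3) + 31902) = 1/(247000/9 + 31902) = 1/(534118/9) = 9/534118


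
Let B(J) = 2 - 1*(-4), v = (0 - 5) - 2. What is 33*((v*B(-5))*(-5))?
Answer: 6930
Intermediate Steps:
v = -7 (v = -5 - 2 = -7)
B(J) = 6 (B(J) = 2 + 4 = 6)
33*((v*B(-5))*(-5)) = 33*(-7*6*(-5)) = 33*(-42*(-5)) = 33*210 = 6930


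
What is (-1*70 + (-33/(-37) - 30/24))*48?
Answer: -124956/37 ≈ -3377.2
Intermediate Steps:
(-1*70 + (-33/(-37) - 30/24))*48 = (-70 + (-33*(-1/37) - 30*1/24))*48 = (-70 + (33/37 - 5/4))*48 = (-70 - 53/148)*48 = -10413/148*48 = -124956/37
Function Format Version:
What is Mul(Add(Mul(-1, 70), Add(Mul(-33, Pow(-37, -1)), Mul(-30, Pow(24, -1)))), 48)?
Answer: Rational(-124956, 37) ≈ -3377.2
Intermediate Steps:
Mul(Add(Mul(-1, 70), Add(Mul(-33, Pow(-37, -1)), Mul(-30, Pow(24, -1)))), 48) = Mul(Add(-70, Add(Mul(-33, Rational(-1, 37)), Mul(-30, Rational(1, 24)))), 48) = Mul(Add(-70, Add(Rational(33, 37), Rational(-5, 4))), 48) = Mul(Add(-70, Rational(-53, 148)), 48) = Mul(Rational(-10413, 148), 48) = Rational(-124956, 37)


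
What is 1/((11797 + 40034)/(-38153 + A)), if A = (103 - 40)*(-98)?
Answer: -44327/51831 ≈ -0.85522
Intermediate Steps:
A = -6174 (A = 63*(-98) = -6174)
1/((11797 + 40034)/(-38153 + A)) = 1/((11797 + 40034)/(-38153 - 6174)) = 1/(51831/(-44327)) = 1/(51831*(-1/44327)) = 1/(-51831/44327) = -44327/51831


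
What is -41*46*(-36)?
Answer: 67896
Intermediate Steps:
-41*46*(-36) = -1886*(-36) = 67896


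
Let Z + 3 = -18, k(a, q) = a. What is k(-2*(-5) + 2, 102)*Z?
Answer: -252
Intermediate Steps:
Z = -21 (Z = -3 - 18 = -21)
k(-2*(-5) + 2, 102)*Z = (-2*(-5) + 2)*(-21) = (10 + 2)*(-21) = 12*(-21) = -252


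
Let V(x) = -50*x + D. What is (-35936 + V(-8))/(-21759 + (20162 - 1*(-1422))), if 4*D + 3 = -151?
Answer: 71149/350 ≈ 203.28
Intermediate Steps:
D = -77/2 (D = -¾ + (¼)*(-151) = -¾ - 151/4 = -77/2 ≈ -38.500)
V(x) = -77/2 - 50*x (V(x) = -50*x - 77/2 = -77/2 - 50*x)
(-35936 + V(-8))/(-21759 + (20162 - 1*(-1422))) = (-35936 + (-77/2 - 50*(-8)))/(-21759 + (20162 - 1*(-1422))) = (-35936 + (-77/2 + 400))/(-21759 + (20162 + 1422)) = (-35936 + 723/2)/(-21759 + 21584) = -71149/2/(-175) = -71149/2*(-1/175) = 71149/350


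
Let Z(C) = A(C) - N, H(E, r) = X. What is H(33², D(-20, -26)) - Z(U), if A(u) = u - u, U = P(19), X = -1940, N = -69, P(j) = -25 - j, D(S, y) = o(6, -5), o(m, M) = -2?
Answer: -2009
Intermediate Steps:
D(S, y) = -2
U = -44 (U = -25 - 1*19 = -25 - 19 = -44)
A(u) = 0
H(E, r) = -1940
Z(C) = 69 (Z(C) = 0 - 1*(-69) = 0 + 69 = 69)
H(33², D(-20, -26)) - Z(U) = -1940 - 1*69 = -1940 - 69 = -2009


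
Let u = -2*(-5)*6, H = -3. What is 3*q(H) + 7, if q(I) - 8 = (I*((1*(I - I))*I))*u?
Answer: 31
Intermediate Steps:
u = 60 (u = 10*6 = 60)
q(I) = 8 (q(I) = 8 + (I*((1*(I - I))*I))*60 = 8 + (I*((1*0)*I))*60 = 8 + (I*(0*I))*60 = 8 + (I*0)*60 = 8 + 0*60 = 8 + 0 = 8)
3*q(H) + 7 = 3*8 + 7 = 24 + 7 = 31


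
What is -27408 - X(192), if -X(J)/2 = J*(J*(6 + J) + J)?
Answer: 14644464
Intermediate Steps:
X(J) = -2*J*(J + J*(6 + J)) (X(J) = -2*J*(J*(6 + J) + J) = -2*J*(J + J*(6 + J)))
-27408 - X(192) = -27408 - 2*192**2*(-7 - 1*192) = -27408 - 2*36864*(-7 - 192) = -27408 - 2*36864*(-199) = -27408 - 1*(-14671872) = -27408 + 14671872 = 14644464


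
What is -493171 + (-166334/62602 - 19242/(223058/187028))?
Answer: -1777976967508290/3490969229 ≈ -5.0931e+5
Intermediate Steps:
-493171 + (-166334/62602 - 19242/(223058/187028)) = -493171 + (-166334*1/62602 - 19242/(223058*(1/187028))) = -493171 + (-83167/31301 - 19242/111529/93514) = -493171 + (-83167/31301 - 19242*93514/111529) = -493171 + (-83167/31301 - 1799396388/111529) = -493171 - 56332181873131/3490969229 = -1777976967508290/3490969229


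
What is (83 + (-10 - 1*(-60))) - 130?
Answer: 3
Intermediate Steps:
(83 + (-10 - 1*(-60))) - 130 = (83 + (-10 + 60)) - 130 = (83 + 50) - 130 = 133 - 130 = 3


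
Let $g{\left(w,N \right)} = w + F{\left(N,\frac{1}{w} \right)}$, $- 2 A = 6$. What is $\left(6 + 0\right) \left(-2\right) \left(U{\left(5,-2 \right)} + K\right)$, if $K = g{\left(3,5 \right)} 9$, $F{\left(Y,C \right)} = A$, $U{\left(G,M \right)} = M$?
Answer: $24$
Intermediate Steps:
$A = -3$ ($A = \left(- \frac{1}{2}\right) 6 = -3$)
$F{\left(Y,C \right)} = -3$
$g{\left(w,N \right)} = -3 + w$ ($g{\left(w,N \right)} = w - 3 = -3 + w$)
$K = 0$ ($K = \left(-3 + 3\right) 9 = 0 \cdot 9 = 0$)
$\left(6 + 0\right) \left(-2\right) \left(U{\left(5,-2 \right)} + K\right) = \left(6 + 0\right) \left(-2\right) \left(-2 + 0\right) = 6 \left(-2\right) \left(-2\right) = \left(-12\right) \left(-2\right) = 24$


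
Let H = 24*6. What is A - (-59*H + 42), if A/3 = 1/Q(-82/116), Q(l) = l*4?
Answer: 693141/82 ≈ 8452.9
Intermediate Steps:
Q(l) = 4*l
H = 144
A = -87/82 (A = 3/((4*(-82/116))) = 3/((4*(-82*1/116))) = 3/((4*(-41/58))) = 3/(-82/29) = 3*(-29/82) = -87/82 ≈ -1.0610)
A - (-59*H + 42) = -87/82 - (-59*144 + 42) = -87/82 - (-8496 + 42) = -87/82 - 1*(-8454) = -87/82 + 8454 = 693141/82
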